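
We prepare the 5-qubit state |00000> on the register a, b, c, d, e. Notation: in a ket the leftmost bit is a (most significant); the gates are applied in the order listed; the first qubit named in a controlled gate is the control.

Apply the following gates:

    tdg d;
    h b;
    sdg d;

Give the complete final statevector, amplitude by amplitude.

The resulting statevector has amplitude sqrt(2)/2 on |00000>, sqrt(2)/2 on |01000>, and 0 on every other basis state.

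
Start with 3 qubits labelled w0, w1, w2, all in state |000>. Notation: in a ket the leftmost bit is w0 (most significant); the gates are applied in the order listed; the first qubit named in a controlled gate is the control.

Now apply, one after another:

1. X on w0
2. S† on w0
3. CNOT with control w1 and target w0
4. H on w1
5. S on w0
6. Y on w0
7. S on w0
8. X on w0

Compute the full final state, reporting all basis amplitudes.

The resulting statevector has amplitude -sqrt(2)*I/2 on |100>, -sqrt(2)*I/2 on |110>, and 0 on every other basis state.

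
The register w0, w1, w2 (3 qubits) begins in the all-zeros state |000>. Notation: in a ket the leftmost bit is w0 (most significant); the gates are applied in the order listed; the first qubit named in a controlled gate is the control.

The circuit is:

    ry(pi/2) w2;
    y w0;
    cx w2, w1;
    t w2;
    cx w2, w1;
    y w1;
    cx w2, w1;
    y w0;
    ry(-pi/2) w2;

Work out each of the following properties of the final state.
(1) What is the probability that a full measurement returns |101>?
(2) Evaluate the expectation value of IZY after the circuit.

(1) The probability of measuring |101> is 0.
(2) The expectation value of IZY is 0.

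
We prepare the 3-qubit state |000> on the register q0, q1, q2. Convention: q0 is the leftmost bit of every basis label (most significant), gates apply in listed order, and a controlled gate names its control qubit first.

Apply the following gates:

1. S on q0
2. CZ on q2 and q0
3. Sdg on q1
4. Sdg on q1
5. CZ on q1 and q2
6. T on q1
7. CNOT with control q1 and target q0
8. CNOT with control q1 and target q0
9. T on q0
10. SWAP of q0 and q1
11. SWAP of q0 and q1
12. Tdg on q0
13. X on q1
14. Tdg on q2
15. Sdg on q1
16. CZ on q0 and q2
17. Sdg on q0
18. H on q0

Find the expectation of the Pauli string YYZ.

In the final state, YYZ has expectation 0. Key observation: gates 7-8 undo each other exactly, leaving only the rest of the circuit to track.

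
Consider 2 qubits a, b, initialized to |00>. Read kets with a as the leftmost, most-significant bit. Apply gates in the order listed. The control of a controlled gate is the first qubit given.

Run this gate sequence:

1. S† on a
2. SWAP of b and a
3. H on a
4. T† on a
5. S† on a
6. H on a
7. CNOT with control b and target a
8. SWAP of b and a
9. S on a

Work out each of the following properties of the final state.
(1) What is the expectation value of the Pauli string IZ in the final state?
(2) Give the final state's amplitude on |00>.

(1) The expectation value of IZ is -sqrt(2)/2.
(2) |00> carries amplitude 1/2 - exp(I*pi/4)/2 in the final state.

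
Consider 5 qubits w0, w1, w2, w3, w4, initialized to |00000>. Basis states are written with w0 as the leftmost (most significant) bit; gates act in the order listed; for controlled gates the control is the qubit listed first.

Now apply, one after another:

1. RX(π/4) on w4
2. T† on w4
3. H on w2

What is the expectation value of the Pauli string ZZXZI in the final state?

The expectation value of ZZXZI is 1.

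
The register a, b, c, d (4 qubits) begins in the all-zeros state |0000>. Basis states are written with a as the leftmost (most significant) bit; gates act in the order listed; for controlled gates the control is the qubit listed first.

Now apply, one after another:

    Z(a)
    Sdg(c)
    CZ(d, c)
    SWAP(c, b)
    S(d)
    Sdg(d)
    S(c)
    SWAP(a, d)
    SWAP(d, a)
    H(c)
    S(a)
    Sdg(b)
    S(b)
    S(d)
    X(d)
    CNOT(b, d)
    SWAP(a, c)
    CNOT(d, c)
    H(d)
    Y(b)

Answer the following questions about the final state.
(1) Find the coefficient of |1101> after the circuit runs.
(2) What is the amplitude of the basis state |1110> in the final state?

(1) The amplitude on |1101> is 0.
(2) |1110> carries amplitude I/2 in the final state.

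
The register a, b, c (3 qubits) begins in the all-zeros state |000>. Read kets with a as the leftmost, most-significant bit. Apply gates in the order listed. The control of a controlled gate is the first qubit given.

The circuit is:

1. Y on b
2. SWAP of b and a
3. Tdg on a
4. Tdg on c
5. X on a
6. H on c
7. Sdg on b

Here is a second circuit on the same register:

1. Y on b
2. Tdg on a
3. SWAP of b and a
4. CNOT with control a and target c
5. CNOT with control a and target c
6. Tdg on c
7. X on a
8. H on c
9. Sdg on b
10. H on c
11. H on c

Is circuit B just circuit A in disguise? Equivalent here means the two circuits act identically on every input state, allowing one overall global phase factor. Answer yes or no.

No — the two circuits implement different unitaries, even allowing a global phase.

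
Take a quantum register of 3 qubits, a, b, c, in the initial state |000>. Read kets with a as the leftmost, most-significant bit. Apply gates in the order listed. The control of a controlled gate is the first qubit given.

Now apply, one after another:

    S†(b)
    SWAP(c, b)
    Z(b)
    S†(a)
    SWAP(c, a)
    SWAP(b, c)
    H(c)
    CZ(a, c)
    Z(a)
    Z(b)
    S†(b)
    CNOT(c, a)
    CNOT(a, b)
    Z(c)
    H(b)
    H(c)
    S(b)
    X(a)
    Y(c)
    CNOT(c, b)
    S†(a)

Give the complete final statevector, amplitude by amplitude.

The resulting statevector has amplitude -sqrt(2)*I/4 on |000>, -sqrt(2)/4 on |001>, -sqrt(2)/4 on |010>, -sqrt(2)*I/4 on |011>, -sqrt(2)/4 on |100>, sqrt(2)*I/4 on |101>, -sqrt(2)*I/4 on |110>, sqrt(2)/4 on |111>.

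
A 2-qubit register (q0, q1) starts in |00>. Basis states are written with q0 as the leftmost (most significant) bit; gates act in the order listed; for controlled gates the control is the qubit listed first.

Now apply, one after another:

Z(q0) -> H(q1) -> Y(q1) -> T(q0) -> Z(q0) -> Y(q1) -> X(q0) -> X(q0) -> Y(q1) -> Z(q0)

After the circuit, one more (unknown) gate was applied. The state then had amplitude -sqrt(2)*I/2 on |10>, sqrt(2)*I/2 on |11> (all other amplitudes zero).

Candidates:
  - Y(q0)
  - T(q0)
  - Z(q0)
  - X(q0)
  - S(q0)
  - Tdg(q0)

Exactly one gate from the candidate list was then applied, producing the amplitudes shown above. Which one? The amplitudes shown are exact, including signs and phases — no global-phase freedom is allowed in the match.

The unique candidate consistent with the amplitudes is X(q0). Key observation: gates 5-10 undo each other exactly, leaving only the rest of the circuit to track.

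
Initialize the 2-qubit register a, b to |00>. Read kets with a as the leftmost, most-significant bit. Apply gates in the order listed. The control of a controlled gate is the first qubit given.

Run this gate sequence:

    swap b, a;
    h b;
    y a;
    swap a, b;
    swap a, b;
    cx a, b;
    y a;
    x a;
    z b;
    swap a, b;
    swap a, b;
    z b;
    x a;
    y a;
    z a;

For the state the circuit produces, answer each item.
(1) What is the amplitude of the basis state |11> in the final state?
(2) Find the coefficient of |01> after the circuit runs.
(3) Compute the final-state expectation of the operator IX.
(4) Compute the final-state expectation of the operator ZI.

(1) |11> carries amplitude -sqrt(2)*I/2 in the final state. Key observation: the block from step 7 through step 14 cancels to the identity and can be dropped.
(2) The amplitude on |01> is 0.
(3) In the final state, IX has expectation 1.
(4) The observable ZI averages to -1.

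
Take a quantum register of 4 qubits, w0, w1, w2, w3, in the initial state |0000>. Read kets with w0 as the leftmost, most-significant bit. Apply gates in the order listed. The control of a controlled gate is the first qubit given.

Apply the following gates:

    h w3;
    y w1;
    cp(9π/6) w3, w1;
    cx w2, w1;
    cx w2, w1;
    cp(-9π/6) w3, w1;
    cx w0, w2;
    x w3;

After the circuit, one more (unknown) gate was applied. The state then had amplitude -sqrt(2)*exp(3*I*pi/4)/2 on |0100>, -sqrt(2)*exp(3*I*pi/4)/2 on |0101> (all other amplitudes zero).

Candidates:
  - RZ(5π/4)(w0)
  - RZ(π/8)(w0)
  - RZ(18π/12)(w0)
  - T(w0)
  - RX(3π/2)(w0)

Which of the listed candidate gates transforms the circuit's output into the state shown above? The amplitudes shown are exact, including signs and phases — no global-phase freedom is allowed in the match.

It was RZ(18π/12)(w0) that produced the state shown. Key observation: the block from step 3 through step 6 cancels to the identity and can be dropped.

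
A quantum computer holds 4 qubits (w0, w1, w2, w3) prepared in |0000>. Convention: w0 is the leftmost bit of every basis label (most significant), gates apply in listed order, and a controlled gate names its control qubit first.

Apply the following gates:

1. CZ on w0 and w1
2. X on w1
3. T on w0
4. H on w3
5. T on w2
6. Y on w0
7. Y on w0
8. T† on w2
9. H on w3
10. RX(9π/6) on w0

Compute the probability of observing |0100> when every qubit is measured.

The probability of measuring |0100> is 1/2. Key observation: the block from step 4 through step 9 cancels to the identity and can be dropped.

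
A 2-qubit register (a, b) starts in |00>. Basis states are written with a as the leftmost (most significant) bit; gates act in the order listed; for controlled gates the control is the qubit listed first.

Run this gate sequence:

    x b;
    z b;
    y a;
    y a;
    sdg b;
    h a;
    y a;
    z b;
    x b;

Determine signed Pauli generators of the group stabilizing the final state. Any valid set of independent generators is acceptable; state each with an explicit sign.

The stabilizer group can be generated by -XI, +IZ, among other valid generating sets.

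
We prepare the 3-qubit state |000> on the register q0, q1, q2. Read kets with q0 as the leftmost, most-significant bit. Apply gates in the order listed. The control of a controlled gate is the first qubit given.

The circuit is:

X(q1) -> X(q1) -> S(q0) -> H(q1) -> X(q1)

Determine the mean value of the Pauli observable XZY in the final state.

The expectation value of XZY is 0. Key observation: gates 1-2 undo each other exactly, leaving only the rest of the circuit to track.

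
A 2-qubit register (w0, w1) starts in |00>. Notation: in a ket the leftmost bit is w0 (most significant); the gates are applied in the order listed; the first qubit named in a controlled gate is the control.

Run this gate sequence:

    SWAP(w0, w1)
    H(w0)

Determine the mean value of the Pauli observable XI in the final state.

In the final state, XI has expectation 1.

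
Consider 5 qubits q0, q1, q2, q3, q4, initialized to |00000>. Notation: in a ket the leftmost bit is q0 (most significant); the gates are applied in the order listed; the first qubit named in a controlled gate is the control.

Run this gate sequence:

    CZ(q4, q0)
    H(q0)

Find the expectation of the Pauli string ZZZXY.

The expectation value of ZZZXY is 0.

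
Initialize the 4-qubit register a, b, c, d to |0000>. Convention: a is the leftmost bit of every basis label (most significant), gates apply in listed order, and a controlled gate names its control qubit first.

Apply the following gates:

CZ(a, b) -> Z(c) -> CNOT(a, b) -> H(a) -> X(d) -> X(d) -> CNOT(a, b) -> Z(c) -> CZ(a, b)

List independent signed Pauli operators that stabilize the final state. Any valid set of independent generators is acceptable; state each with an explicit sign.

The stabilizer group can be generated by -XXII, +ZZII, +IIZI, +IIIZ, among other valid generating sets.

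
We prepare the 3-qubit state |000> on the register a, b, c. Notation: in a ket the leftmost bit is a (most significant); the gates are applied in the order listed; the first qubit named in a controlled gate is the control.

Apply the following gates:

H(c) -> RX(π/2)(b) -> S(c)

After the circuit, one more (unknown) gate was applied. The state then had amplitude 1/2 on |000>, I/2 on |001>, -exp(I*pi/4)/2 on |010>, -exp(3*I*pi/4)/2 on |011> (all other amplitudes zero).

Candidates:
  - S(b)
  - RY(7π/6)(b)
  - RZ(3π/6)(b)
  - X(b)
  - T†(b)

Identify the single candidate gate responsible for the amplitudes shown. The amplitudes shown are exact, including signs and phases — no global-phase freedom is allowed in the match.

It was T†(b) that produced the state shown.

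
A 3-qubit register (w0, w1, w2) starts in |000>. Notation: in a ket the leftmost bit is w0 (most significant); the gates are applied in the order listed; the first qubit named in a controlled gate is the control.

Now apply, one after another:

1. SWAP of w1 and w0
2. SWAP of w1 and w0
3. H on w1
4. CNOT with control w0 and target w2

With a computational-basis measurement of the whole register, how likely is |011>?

A full measurement returns |011> with probability 0. Key observation: gates 1-2 undo each other exactly, leaving only the rest of the circuit to track.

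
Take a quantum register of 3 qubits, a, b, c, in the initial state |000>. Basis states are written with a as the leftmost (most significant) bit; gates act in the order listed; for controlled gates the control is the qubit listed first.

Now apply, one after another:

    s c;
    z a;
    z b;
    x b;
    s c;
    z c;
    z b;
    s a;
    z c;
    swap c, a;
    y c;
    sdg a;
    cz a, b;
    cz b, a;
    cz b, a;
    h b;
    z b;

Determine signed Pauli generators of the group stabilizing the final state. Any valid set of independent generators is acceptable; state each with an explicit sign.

The stabilizer group can be generated by +IXI, +ZII, -IIZ, among other valid generating sets.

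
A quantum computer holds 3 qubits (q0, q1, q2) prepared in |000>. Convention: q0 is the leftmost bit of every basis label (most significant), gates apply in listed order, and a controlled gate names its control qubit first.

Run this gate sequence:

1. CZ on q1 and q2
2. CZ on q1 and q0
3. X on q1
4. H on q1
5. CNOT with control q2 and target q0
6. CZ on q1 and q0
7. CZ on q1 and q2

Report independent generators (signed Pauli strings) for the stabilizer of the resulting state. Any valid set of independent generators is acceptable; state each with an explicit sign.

The stabilizer group can be generated by -IXI, +ZII, +IIZ, among other valid generating sets.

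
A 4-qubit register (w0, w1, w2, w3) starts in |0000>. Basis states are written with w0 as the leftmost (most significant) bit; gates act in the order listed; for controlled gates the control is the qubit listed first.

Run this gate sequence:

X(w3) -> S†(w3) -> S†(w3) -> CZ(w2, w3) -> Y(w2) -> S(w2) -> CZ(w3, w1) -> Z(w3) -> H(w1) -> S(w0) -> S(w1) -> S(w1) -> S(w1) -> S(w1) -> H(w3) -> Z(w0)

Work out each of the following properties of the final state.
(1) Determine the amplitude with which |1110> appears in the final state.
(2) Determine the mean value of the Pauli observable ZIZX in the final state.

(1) The final state's coefficient on |1110> equals 0. Key observation: the block from step 11 through step 14 cancels to the identity and can be dropped.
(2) The expectation value of ZIZX is 1.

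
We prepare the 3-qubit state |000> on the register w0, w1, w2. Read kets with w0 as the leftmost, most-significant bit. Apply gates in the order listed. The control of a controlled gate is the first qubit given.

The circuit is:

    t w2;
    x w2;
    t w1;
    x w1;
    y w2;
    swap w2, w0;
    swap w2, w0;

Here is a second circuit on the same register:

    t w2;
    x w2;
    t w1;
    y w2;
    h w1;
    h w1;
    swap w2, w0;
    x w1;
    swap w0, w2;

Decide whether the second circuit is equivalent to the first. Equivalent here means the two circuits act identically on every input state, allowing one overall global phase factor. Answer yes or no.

Yes — the two circuits implement the same unitary up to a global phase.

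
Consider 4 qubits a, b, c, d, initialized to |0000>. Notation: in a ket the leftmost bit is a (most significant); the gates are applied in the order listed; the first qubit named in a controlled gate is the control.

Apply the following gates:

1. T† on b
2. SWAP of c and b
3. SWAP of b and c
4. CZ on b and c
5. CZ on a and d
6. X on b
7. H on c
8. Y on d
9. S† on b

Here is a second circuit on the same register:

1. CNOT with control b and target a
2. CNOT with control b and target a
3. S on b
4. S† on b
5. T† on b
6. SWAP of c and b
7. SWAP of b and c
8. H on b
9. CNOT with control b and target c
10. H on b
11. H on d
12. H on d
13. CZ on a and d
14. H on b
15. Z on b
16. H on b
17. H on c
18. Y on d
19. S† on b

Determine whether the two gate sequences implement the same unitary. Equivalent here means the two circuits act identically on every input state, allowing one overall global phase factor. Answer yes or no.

No, they are not equivalent — no single phase factor reconciles the two unitaries.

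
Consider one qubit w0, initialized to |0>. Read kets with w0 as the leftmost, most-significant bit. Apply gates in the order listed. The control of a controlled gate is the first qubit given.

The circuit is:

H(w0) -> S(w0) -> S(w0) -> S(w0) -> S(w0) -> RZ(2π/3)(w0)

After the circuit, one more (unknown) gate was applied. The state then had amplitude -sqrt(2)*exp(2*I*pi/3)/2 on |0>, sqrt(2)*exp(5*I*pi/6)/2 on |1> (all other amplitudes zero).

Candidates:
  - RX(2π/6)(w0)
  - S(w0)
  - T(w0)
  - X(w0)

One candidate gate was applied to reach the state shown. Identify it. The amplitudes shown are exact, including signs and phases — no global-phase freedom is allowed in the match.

The applied gate was S(w0). Key observation: steps 2-5 multiply out to the identity, so the circuit reduces to the remaining gates.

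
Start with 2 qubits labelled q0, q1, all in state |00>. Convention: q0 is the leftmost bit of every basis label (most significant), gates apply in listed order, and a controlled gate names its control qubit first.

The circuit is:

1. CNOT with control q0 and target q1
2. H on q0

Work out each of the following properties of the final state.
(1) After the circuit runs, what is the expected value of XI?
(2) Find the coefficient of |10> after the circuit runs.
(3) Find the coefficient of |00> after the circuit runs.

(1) In the final state, XI has expectation 1.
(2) |10> carries amplitude sqrt(2)/2 in the final state.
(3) The final state's coefficient on |00> equals sqrt(2)/2.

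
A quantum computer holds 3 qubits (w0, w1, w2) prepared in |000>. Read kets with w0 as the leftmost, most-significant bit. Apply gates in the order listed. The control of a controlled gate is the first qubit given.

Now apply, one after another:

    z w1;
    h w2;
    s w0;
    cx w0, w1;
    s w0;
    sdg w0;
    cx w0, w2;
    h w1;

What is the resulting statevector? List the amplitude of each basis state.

After the circuit, the state carries amplitude 1/2 on |000>, 1/2 on |001>, 1/2 on |010>, 1/2 on |011>, 0 on |100>, 0 on |101>, 0 on |110>, 0 on |111>.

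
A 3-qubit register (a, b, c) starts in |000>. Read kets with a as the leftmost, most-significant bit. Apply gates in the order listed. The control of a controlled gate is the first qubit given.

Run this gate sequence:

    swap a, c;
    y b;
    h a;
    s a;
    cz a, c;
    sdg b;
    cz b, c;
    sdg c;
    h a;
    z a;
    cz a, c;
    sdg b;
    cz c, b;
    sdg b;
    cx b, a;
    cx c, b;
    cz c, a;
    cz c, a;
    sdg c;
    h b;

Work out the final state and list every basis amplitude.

The resulting statevector has amplitude sqrt(2)*(1 - I)/4 on |000>, 0 on |001>, sqrt(2)*(-1 + I)/4 on |010>, 0 on |011>, sqrt(2)*(-1 - I)/4 on |100>, 0 on |101>, sqrt(2)*(1 + I)/4 on |110>, 0 on |111>.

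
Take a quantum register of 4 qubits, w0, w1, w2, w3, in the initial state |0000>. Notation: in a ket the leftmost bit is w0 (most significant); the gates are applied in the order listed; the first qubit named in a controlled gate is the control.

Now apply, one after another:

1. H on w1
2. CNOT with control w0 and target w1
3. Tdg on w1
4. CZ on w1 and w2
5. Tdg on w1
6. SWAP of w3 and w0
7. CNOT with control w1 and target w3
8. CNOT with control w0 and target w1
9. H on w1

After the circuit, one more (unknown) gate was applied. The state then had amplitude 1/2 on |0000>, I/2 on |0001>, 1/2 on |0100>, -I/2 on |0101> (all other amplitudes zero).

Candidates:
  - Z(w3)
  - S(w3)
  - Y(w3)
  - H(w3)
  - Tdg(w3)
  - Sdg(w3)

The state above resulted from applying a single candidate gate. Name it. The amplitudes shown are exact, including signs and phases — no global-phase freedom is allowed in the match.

The applied gate was Z(w3).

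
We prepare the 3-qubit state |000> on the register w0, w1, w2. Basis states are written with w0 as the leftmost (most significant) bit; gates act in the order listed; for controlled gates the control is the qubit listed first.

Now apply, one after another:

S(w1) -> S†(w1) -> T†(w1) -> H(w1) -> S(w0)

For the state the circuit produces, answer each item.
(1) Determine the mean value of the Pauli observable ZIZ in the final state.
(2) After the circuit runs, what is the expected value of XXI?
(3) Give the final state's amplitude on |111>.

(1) The observable ZIZ averages to 1. Key observation: steps 1-2 multiply out to the identity, so the circuit reduces to the remaining gates.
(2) In the final state, XXI has expectation 0.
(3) |111> carries amplitude 0 in the final state.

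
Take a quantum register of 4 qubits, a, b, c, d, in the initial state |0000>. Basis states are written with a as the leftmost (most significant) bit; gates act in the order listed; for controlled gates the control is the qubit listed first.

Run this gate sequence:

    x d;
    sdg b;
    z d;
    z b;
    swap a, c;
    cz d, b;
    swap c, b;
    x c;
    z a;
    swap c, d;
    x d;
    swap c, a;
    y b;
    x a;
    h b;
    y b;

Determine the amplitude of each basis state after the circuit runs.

After the circuit, the state carries amplitude sqrt(2)/2 on |0000>, sqrt(2)/2 on |0100>, and 0 on every other basis state.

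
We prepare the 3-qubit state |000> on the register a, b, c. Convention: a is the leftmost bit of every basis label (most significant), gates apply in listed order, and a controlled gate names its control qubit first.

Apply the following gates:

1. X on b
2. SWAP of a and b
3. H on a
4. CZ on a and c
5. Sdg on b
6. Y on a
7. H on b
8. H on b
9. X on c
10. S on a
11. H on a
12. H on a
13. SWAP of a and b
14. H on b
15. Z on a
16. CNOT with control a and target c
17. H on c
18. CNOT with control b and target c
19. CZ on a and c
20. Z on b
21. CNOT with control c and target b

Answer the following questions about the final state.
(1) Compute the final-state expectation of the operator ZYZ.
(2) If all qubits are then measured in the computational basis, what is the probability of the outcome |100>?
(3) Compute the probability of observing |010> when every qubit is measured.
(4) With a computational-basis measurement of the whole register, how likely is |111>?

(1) The expectation value of ZYZ is -1. Key observation: steps 7-8 multiply out to the identity, so the circuit reduces to the remaining gates.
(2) A full measurement returns |100> with probability 0.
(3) Outcome |010> occurs with probability 1/4.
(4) The probability of measuring |111> is 0.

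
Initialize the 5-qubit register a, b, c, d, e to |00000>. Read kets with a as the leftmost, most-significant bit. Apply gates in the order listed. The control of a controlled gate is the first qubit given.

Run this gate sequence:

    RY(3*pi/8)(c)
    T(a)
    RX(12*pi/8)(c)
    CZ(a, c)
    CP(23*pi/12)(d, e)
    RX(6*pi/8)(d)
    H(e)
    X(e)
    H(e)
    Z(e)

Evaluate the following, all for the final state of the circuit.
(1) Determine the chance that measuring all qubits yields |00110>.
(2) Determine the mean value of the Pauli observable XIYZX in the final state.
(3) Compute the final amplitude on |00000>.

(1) A full measurement returns |00110> with probability sqrt(2)/8 + 1/4.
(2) The observable XIYZX averages to 0.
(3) The amplitude on |00000> is -sqrt(4 - 2*sqrt(2))*exp(3*I*pi/16)/4.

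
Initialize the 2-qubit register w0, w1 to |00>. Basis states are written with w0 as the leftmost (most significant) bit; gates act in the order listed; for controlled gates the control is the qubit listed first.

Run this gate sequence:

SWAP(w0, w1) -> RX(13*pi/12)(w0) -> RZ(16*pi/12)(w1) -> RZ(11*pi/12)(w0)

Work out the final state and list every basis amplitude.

The resulting statevector has amplitude (-sqrt(sqrt(2) + 2)/4 + sqrt(6 - 3*sqrt(2))/4)*exp(7*I*pi/8) on |00>, 0 on |01>, -sqrt(3)*I*sqrt(sqrt(2)/4 + 1/2)*exp(-5*I*pi/24)/2 - I*sqrt(1/2 - sqrt(2)/4)*exp(-5*I*pi/24)/2 on |10>, 0 on |11>.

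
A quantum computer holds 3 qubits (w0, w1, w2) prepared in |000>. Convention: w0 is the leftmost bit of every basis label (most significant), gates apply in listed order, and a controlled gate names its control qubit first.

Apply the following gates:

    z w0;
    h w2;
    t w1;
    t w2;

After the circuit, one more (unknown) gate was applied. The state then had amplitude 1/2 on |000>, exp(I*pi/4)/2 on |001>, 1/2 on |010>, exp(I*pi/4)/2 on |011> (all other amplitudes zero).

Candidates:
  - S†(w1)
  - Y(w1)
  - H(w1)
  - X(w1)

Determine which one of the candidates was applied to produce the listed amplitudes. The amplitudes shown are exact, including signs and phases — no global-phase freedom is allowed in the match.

The unique candidate consistent with the amplitudes is H(w1).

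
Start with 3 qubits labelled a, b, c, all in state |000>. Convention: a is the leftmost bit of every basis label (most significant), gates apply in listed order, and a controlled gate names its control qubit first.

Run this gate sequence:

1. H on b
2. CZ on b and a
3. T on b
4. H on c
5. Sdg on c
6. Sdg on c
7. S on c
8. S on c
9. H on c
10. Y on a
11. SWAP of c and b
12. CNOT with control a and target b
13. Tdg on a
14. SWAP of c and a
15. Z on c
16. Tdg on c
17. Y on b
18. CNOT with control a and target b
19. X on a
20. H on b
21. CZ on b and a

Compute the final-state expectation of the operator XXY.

The observable XXY averages to 0. Key observation: steps 4-9 multiply out to the identity, so the circuit reduces to the remaining gates.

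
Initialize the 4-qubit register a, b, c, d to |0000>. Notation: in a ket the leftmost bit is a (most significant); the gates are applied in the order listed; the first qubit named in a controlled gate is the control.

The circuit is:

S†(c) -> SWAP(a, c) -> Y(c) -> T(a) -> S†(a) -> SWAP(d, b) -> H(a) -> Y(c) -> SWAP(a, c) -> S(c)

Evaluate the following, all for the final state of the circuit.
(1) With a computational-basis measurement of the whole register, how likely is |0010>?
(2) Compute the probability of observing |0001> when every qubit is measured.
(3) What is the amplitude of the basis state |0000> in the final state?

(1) The probability of measuring |0010> is 1/2.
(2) The probability of measuring |0001> is 0.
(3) The amplitude on |0000> is sqrt(2)/2.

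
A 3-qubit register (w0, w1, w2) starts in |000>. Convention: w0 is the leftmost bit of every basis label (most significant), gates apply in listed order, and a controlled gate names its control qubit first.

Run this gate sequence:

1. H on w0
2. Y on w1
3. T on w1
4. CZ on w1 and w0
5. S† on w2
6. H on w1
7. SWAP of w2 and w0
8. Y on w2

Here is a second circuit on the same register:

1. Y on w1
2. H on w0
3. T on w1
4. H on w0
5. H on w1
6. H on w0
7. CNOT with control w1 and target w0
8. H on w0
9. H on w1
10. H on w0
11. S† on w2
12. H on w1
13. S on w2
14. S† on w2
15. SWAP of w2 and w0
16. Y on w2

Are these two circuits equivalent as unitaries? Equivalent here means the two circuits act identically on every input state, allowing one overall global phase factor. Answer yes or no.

No, they are not equivalent — no single phase factor reconciles the two unitaries.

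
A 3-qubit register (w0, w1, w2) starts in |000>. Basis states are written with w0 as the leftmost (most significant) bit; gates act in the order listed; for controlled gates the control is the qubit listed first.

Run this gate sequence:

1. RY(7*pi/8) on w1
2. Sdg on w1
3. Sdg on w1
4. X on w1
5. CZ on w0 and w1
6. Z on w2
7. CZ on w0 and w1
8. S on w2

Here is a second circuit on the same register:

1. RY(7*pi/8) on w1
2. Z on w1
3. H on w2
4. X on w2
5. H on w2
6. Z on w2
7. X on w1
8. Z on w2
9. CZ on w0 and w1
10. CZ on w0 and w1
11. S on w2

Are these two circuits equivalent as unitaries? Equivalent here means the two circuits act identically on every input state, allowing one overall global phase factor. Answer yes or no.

Yes: on every input state the two circuits agree up to one overall phase factor.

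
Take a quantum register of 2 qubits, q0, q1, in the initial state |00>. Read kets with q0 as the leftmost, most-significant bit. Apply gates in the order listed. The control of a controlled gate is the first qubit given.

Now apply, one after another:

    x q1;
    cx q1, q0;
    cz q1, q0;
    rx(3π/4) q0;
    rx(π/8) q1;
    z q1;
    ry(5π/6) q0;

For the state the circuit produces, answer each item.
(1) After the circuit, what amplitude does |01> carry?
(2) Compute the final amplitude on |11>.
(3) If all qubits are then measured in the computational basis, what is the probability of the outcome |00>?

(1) |01> carries amplitude -sqrt(6)*sqrt(1/2 - sqrt(2)/4)*cos(pi/16)/4 - sqrt(2)*sqrt(1/2 - sqrt(2)/4)*cos(pi/16)/4 - sqrt(6)*I*sqrt(sqrt(2)/4 + 1/2)*cos(pi/16)/4 + sqrt(2)*I*sqrt(sqrt(2)/4 + 1/2)*cos(pi/16)/4 in the final state.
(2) The amplitude on |11> is -sqrt(2)*sqrt(1/2 - sqrt(2)/4)*cos(pi/16)/4 + sqrt(6)*sqrt(1/2 - sqrt(2)/4)*cos(pi/16)/4 - sqrt(6)*I*sqrt(sqrt(2)/4 + 1/2)*cos(pi/16)/4 - sqrt(2)*I*sqrt(sqrt(2)/4 + 1/2)*cos(pi/16)/4.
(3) The probability of measuring |00> is (2 - sqrt(sqrt(2) + 2))*(4 - sqrt(6))/32.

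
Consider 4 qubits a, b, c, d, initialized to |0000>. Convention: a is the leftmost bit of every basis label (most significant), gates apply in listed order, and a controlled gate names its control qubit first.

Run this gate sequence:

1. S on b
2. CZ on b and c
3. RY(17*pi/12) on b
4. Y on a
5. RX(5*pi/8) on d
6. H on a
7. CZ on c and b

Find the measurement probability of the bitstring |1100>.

A full measurement returns |1100> with probability -sqrt(2)*cos(5*pi/16)**2/16 + sqrt(3)*sqrt(1/2 - sqrt(2)/4)*sqrt(sqrt(2)/4 + 1/2)*cos(5*pi/16)**2/4 + cos(5*pi/16)**2/4.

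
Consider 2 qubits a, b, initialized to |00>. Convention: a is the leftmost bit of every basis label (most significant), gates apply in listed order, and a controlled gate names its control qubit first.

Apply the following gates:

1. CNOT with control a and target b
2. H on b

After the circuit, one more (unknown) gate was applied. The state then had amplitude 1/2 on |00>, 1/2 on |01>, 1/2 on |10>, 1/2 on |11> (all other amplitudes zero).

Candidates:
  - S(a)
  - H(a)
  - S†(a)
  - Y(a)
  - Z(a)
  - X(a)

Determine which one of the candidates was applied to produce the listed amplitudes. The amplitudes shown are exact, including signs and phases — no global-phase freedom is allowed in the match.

The unique candidate consistent with the amplitudes is H(a).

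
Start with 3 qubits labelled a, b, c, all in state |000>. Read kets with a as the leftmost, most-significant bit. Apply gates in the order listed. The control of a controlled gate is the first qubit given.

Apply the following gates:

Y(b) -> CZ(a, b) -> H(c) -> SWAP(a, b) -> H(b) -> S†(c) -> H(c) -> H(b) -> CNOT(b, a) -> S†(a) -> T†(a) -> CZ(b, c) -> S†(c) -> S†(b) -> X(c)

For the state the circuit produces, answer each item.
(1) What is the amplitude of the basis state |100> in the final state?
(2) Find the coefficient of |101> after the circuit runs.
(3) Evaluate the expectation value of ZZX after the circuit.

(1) The final state's coefficient on |100> equals (-1 + I)*exp(3*I*pi/4)/2.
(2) The amplitude on |101> is (-1 + I)*exp(3*I*pi/4)/2.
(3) The expectation value of ZZX is -1.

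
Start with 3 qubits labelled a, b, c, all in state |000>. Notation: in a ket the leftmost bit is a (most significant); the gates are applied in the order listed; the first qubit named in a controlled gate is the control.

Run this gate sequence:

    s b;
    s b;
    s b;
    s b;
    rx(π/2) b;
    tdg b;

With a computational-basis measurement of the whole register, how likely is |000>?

Outcome |000> occurs with probability 1/2. Key observation: the block from step 1 through step 4 cancels to the identity and can be dropped.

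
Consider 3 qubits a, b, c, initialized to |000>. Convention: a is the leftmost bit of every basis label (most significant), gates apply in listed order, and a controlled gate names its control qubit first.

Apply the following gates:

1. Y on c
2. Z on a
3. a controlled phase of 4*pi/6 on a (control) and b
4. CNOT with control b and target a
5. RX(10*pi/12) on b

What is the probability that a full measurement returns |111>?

The probability of measuring |111> is 0.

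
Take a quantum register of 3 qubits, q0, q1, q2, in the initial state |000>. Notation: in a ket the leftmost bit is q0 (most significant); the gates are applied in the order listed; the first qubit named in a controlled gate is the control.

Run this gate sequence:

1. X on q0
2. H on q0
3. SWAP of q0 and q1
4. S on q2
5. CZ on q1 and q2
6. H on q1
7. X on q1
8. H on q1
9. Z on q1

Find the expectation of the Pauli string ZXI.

In the final state, ZXI has expectation -1. Key observation: steps 6-9 multiply out to the identity, so the circuit reduces to the remaining gates.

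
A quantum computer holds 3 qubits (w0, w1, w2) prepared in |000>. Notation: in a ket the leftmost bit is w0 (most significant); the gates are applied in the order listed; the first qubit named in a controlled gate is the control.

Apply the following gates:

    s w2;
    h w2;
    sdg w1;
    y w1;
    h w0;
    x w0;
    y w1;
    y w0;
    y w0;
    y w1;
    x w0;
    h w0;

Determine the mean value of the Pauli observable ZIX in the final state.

In the final state, ZIX has expectation 1.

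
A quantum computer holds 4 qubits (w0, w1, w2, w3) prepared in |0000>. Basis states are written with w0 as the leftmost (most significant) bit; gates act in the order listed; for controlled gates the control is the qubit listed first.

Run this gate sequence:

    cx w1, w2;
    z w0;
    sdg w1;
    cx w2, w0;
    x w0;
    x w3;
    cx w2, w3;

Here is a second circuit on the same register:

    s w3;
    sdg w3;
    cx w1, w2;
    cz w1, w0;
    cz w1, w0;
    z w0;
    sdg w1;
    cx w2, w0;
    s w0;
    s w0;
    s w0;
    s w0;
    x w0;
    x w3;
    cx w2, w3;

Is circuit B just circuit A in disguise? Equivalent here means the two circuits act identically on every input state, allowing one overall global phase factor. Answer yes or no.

Yes: on every input state the two circuits agree up to one overall phase factor.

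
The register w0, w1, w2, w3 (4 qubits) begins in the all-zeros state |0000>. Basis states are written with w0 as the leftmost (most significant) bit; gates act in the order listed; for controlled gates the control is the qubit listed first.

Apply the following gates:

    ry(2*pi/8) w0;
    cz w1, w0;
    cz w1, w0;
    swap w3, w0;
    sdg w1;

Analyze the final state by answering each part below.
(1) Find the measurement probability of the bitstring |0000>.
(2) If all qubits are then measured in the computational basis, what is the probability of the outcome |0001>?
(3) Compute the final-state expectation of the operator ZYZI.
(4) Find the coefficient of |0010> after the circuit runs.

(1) The probability of measuring |0000> is sqrt(2)/4 + 1/2. Key observation: the block from step 2 through step 3 cancels to the identity and can be dropped.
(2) Outcome |0001> occurs with probability 1/2 - sqrt(2)/4.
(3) The observable ZYZI averages to 0.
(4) The amplitude on |0010> is 0.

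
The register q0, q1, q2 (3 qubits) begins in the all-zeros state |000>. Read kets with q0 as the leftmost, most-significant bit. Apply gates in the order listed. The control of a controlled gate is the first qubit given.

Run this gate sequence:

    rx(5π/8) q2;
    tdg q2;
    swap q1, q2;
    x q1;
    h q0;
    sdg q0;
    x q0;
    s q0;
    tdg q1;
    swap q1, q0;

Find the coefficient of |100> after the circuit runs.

The amplitude on |100> is -sqrt(2)*exp(I*pi/4)*cos(5*pi/16)/2.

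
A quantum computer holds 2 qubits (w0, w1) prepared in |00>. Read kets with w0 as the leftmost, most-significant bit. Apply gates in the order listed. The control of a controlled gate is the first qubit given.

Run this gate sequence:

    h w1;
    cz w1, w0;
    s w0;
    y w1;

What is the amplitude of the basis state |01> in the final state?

|01> carries amplitude sqrt(2)*I/2 in the final state.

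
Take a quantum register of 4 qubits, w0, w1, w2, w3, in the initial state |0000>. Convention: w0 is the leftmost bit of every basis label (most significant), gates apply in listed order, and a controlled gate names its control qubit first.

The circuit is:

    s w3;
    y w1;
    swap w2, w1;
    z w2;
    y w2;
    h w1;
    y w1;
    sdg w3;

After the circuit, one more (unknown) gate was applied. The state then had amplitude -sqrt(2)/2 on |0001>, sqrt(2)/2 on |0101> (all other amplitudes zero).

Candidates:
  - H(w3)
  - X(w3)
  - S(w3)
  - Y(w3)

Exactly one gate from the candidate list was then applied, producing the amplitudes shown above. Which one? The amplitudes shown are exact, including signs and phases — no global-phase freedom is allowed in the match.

The unique candidate consistent with the amplitudes is Y(w3).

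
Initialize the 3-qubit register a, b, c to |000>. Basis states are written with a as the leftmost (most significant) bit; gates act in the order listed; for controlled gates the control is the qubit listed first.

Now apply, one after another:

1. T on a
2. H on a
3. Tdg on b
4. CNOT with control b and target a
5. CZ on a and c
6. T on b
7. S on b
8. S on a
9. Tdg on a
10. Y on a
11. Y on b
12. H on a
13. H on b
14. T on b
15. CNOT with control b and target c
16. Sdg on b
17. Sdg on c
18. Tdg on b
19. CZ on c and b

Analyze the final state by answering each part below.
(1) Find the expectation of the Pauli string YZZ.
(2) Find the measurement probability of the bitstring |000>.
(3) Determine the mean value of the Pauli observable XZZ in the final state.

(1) In the final state, YZZ has expectation -sqrt(2)/2.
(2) A full measurement returns |000> with probability 1/4 - sqrt(2)/8.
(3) The expectation value of XZZ is 0.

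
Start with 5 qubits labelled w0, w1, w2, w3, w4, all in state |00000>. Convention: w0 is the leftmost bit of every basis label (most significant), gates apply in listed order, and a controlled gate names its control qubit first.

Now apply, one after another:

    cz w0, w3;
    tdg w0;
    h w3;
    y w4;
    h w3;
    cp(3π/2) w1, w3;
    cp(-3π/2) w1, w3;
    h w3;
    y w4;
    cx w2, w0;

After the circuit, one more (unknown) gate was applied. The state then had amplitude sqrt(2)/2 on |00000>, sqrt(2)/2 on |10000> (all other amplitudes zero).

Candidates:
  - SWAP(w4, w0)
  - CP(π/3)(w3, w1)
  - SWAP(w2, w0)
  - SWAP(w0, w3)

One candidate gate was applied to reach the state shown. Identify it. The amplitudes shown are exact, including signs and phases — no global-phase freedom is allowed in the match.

It was SWAP(w0, w3) that produced the state shown. Key observation: gates 4-9 undo each other exactly, leaving only the rest of the circuit to track.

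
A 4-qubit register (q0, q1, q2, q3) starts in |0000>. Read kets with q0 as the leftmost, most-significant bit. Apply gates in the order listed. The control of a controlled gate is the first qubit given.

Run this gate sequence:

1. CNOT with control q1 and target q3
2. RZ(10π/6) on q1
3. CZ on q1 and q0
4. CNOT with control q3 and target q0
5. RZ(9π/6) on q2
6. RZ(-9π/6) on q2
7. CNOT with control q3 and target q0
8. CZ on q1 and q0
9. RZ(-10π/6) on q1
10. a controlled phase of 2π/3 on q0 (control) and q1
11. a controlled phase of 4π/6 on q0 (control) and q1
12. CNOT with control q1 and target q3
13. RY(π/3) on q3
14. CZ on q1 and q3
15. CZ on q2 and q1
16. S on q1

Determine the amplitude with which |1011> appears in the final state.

The final state's coefficient on |1011> equals 0. Key observation: gates 2-9 undo each other exactly, leaving only the rest of the circuit to track.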